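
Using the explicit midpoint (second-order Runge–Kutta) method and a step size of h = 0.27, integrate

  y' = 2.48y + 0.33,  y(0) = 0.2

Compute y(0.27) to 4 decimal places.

Midpoint: k1 = f(t_n, y_n); k2 = f(t_n + h/2, y_n + (h/2)·k1); y_{n+1} = y_n + h·k2.
t=0.000000, y=0.200000:
  k1 = f(0.000000, 0.200000) = 0.826000
  k2 = f(0.135000, 0.311510) = 1.102545
  y ← 0.200000 + 0.27·1.102545 = 0.497687
y(0.27) ≈ 0.4977

0.4977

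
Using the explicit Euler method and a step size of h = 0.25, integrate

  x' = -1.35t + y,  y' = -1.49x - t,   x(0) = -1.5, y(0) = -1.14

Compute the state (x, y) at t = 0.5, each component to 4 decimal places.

-2.0147, 0.0212

Euler on (x,y): x_{n+1} = x_n + h·x', y_{n+1} = y_n + h·y'.
0.000000: (-1.500000, -1.140000); f=(-1.140000, 2.235000) → (-1.785000, -0.581250)
0.250000: (-1.785000, -0.581250); f=(-0.918750, 2.409650) → (-2.014687, 0.021163)
(x(0.5), y(0.5)) ≈ (-2.0147, 0.0212)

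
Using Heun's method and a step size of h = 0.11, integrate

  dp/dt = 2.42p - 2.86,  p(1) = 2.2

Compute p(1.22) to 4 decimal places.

2.9069

Heun: k1 = f(t_n, p_n); k2 = f(t_n + h, p_n + h·k1); p_{n+1} = p_n + (h/2)·(k1 + k2).
t=1.000000, p=2.200000:
  k1 = f(1.000000, 2.200000) = 2.464000
  k2 = f(1.110000, 2.471040) = 3.119917
  p ← 2.200000 + (0.11/2)·(2.464000 + 3.119917) = 2.507115
t=1.110000, p=2.507115:
  k1 = f(1.110000, 2.507115) = 3.207219
  k2 = f(1.220000, 2.859910) = 4.060981
  p ← 2.507115 + (0.11/2)·(3.207219 + 4.060981) = 2.906866
p(1.22) ≈ 2.9069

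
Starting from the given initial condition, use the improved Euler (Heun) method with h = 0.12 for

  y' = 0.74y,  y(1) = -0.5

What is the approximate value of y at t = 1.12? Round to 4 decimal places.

Heun: k1 = f(t_n, y_n); k2 = f(t_n + h, y_n + h·k1); y_{n+1} = y_n + (h/2)·(k1 + k2).
t=1.000000, y=-0.500000:
  k1 = f(1.000000, -0.500000) = -0.370000
  k2 = f(1.120000, -0.544400) = -0.402856
  y ← -0.500000 + (0.12/2)·(-0.370000 + (-0.402856)) = -0.546371
y(1.12) ≈ -0.5464

-0.5464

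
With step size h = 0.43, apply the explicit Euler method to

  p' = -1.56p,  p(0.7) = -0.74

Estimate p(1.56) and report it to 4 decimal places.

Euler: p_{n+1} = p_n + h·f(t_n, p_n).
t=0.700000, p=-0.740000: f=1.154400 → p ← -0.740000 + 0.43·1.154400 = -0.243608
t=1.130000, p=-0.243608: f=0.380028 → p ← -0.243608 + 0.43·0.380028 = -0.080196
p(1.56) ≈ -0.0802

-0.0802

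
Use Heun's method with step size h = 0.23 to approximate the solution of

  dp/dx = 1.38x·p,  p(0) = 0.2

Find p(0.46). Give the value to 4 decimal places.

Heun: k1 = f(x_n, p_n); k2 = f(x_n + h, p_n + h·k1); p_{n+1} = p_n + (h/2)·(k1 + k2).
x=0.000000, p=0.200000:
  k1 = f(0.000000, 0.200000) = 0.000000
  k2 = f(0.230000, 0.200000) = 0.063480
  p ← 0.200000 + (0.23/2)·(0.000000 + 0.063480) = 0.207300
x=0.230000, p=0.207300:
  k1 = f(0.230000, 0.207300) = 0.065797
  k2 = f(0.460000, 0.222434) = 0.141201
  p ← 0.207300 + (0.23/2)·(0.065797 + 0.141201) = 0.231105
p(0.46) ≈ 0.2311

0.2311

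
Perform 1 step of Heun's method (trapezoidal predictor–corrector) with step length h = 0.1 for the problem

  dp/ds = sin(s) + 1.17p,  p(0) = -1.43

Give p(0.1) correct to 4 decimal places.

Heun: k1 = f(s_n, p_n); k2 = f(s_n + h, p_n + h·k1); p_{n+1} = p_n + (h/2)·(k1 + k2).
s=0.000000, p=-1.430000:
  k1 = f(0.000000, -1.430000) = -1.673100
  k2 = f(0.100000, -1.597310) = -1.769019
  p ← -1.430000 + (0.1/2)·(-1.673100 + (-1.769019)) = -1.602106
p(0.1) ≈ -1.6021

-1.6021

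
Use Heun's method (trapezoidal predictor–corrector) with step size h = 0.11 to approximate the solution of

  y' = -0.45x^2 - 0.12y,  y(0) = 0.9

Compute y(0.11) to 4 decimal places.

0.8879

Heun: k1 = f(x_n, y_n); k2 = f(x_n + h, y_n + h·k1); y_{n+1} = y_n + (h/2)·(k1 + k2).
x=0.000000, y=0.900000:
  k1 = f(0.000000, 0.900000) = -0.108000
  k2 = f(0.110000, 0.888120) = -0.112019
  y ← 0.900000 + (0.11/2)·(-0.108000 + (-0.112019)) = 0.887899
y(0.11) ≈ 0.8879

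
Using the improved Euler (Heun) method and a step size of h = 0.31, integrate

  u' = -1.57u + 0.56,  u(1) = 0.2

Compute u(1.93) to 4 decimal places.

0.3172

Heun: k1 = f(x_n, u_n); k2 = f(x_n + h, u_n + h·k1); u_{n+1} = u_n + (h/2)·(k1 + k2).
x=1.000000, u=0.200000:
  k1 = f(1.000000, 0.200000) = 0.246000
  k2 = f(1.310000, 0.276260) = 0.126272
  u ← 0.200000 + (0.31/2)·(0.246000 + 0.126272) = 0.257702
x=1.310000, u=0.257702:
  k1 = f(1.310000, 0.257702) = 0.155408
  k2 = f(1.620000, 0.305879) = 0.079771
  u ← 0.257702 + (0.31/2)·(0.155408 + 0.079771) = 0.294155
x=1.620000, u=0.294155:
  k1 = f(1.620000, 0.294155) = 0.098177
  k2 = f(1.930000, 0.324590) = 0.050394
  u ← 0.294155 + (0.31/2)·(0.098177 + 0.050394) = 0.317183
u(1.93) ≈ 0.3172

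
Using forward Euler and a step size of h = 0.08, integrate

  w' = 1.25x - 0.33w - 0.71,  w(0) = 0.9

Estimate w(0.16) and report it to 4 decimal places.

Euler: w_{n+1} = w_n + h·f(x_n, w_n).
x=0.000000, w=0.900000: f=-1.007000 → w ← 0.900000 + 0.08·(-1.007000) = 0.819440
x=0.080000, w=0.819440: f=-0.880415 → w ← 0.819440 + 0.08·(-0.880415) = 0.749007
w(0.16) ≈ 0.7490

0.7490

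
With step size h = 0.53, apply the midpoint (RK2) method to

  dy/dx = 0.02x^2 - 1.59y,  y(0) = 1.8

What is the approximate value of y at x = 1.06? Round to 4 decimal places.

Midpoint: k1 = f(x_n, y_n); k2 = f(x_n + h/2, y_n + (h/2)·k1); y_{n+1} = y_n + h·k2.
x=0.000000, y=1.800000:
  k1 = f(0.000000, 1.800000) = -2.862000
  k2 = f(0.265000, 1.041570) = -1.654692
  y ← 1.800000 + 0.53·(-1.654692) = 0.923013
x=0.530000, y=0.923013:
  k1 = f(0.530000, 0.923013) = -1.461973
  k2 = f(0.795000, 0.535590) = -0.838948
  y ← 0.923013 + 0.53·(-0.838948) = 0.478371
y(1.06) ≈ 0.4784

0.4784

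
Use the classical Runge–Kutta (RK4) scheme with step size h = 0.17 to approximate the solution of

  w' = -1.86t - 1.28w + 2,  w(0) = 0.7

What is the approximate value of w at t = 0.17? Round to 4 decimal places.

RK4: k1 = f(t_n, w_n); k2 = f(t_n + h/2, w_n + (h/2)·k1); k3 = f(t_n + h/2, w_n + (h/2)·k2); k4 = f(t_n + h, w_n + h·k3); w_{n+1} = w_n + (h/6)·(k1 + 2k2 + 2k3 + k4).
t=0.000000, w=0.700000:
  k1 = f(0.000000, 0.700000) = 1.104000
  k2 = f(0.085000, 0.793840) = 0.825785
  k3 = f(0.085000, 0.770192) = 0.856055
  k4 = f(0.170000, 0.845529) = 0.601523
  w ← 0.700000 + (0.17/6)·(k1 + 2k2 + 2k3 + k4) = 0.843627
w(0.17) ≈ 0.8436

0.8436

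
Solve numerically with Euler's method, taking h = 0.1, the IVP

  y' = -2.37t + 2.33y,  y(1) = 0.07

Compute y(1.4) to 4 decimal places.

-1.3376

Euler: y_{n+1} = y_n + h·f(t_n, y_n).
t=1.000000, y=0.070000: f=-2.206900 → y ← 0.070000 + 0.1·(-2.206900) = -0.150690
t=1.100000, y=-0.150690: f=-2.958108 → y ← -0.150690 + 0.1·(-2.958108) = -0.446501
t=1.200000, y=-0.446501: f=-3.884347 → y ← -0.446501 + 0.1·(-3.884347) = -0.834935
t=1.300000, y=-0.834935: f=-5.026400 → y ← -0.834935 + 0.1·(-5.026400) = -1.337575
y(1.4) ≈ -1.3376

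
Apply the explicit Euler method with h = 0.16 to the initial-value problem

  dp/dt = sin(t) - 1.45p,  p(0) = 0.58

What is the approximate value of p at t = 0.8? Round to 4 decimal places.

0.3485

Euler: p_{n+1} = p_n + h·f(t_n, p_n).
t=0.000000, p=0.580000: f=-0.841000 → p ← 0.580000 + 0.16·(-0.841000) = 0.445440
t=0.160000, p=0.445440: f=-0.486570 → p ← 0.445440 + 0.16·(-0.486570) = 0.367589
t=0.320000, p=0.367589: f=-0.218437 → p ← 0.367589 + 0.16·(-0.218437) = 0.332639
t=0.480000, p=0.332639: f=-0.020547 → p ← 0.332639 + 0.16·(-0.020547) = 0.329351
t=0.640000, p=0.329351: f=0.119636 → p ← 0.329351 + 0.16·0.119636 = 0.348493
p(0.8) ≈ 0.3485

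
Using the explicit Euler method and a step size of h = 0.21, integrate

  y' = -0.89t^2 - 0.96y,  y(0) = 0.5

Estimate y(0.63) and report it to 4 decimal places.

Euler: y_{n+1} = y_n + h·f(t_n, y_n).
t=0.000000, y=0.500000: f=-0.480000 → y ← 0.500000 + 0.21·(-0.480000) = 0.399200
t=0.210000, y=0.399200: f=-0.422481 → y ← 0.399200 + 0.21·(-0.422481) = 0.310479
t=0.420000, y=0.310479: f=-0.455056 → y ← 0.310479 + 0.21·(-0.455056) = 0.214917
y(0.63) ≈ 0.2149

0.2149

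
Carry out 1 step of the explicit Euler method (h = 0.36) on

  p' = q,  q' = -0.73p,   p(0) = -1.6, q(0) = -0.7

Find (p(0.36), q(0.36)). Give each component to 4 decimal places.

-1.8520, -0.2795

Euler on (p,q): p_{n+1} = p_n + h·p', q_{n+1} = q_n + h·q'.
0.000000: (-1.600000, -0.700000); f=(-0.700000, 1.168000) → (-1.852000, -0.279520)
(p(0.36), q(0.36)) ≈ (-1.8520, -0.2795)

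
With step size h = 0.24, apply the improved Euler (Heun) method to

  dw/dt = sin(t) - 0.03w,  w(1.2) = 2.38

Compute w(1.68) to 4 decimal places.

2.8117

Heun: k1 = f(t_n, w_n); k2 = f(t_n + h, w_n + h·k1); w_{n+1} = w_n + (h/2)·(k1 + k2).
t=1.200000, w=2.380000:
  k1 = f(1.200000, 2.380000) = 0.860639
  k2 = f(1.440000, 2.586553) = 0.913862
  w ← 2.380000 + (0.24/2)·(0.860639 + 0.913862) = 2.592940
t=1.440000, w=2.592940:
  k1 = f(1.440000, 2.592940) = 0.913670
  k2 = f(1.680000, 2.812221) = 0.909677
  w ← 2.592940 + (0.24/2)·(0.913670 + 0.909677) = 2.811742
w(1.68) ≈ 2.8117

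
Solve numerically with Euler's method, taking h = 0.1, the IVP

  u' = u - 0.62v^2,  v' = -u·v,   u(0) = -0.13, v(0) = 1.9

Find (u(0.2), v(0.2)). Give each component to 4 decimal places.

Euler on (u,v): u_{n+1} = u_n + h·u', v_{n+1} = v_n + h·v'.
0.000000: (-0.130000, 1.900000); f=(-2.368200, 0.247000) → (-0.366820, 1.924700)
0.100000: (-0.366820, 1.924700); f=(-2.663591, 0.706018) → (-0.633179, 1.995302)
(u(0.2), v(0.2)) ≈ (-0.6332, 1.9953)

-0.6332, 1.9953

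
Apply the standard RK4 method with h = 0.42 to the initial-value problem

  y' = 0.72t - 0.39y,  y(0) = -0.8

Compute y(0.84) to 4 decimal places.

RK4: k1 = f(t_n, y_n); k2 = f(t_n + h/2, y_n + (h/2)·k1); k3 = f(t_n + h/2, y_n + (h/2)·k2); k4 = f(t_n + h, y_n + h·k3); y_{n+1} = y_n + (h/6)·(k1 + 2k2 + 2k3 + k4).
t=0.000000, y=-0.800000:
  k1 = f(0.000000, -0.800000) = 0.312000
  k2 = f(0.210000, -0.734480) = 0.437647
  k3 = f(0.210000, -0.708094) = 0.427357
  k4 = f(0.420000, -0.620510) = 0.544399
  y ← -0.800000 + (0.42/6)·(k1 + 2k2 + 2k3 + k4) = -0.618952
t=0.420000, y=-0.618952:
  k1 = f(0.420000, -0.618952) = 0.543791
  k2 = f(0.630000, -0.504755) = 0.650455
  k3 = f(0.630000, -0.482356) = 0.641719
  k4 = f(0.840000, -0.349430) = 0.741078
  y ← -0.618952 + (0.42/6)·(k1 + 2k2 + 2k3 + k4) = -0.348106
y(0.84) ≈ -0.3481

-0.3481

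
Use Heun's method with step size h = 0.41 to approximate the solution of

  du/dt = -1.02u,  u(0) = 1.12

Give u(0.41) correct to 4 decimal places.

0.7496

Heun: k1 = f(t_n, u_n); k2 = f(t_n + h, u_n + h·k1); u_{n+1} = u_n + (h/2)·(k1 + k2).
t=0.000000, u=1.120000:
  k1 = f(0.000000, 1.120000) = -1.142400
  k2 = f(0.410000, 0.651616) = -0.664648
  u ← 1.120000 + (0.41/2)·(-1.142400 + (-0.664648)) = 0.749555
u(0.41) ≈ 0.7496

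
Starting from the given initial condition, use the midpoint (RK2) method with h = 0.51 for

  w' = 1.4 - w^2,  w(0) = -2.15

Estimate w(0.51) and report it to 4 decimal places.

Midpoint: k1 = f(x_n, w_n); k2 = f(x_n + h/2, w_n + (h/2)·k1); w_{n+1} = w_n + h·k2.
x=0.000000, w=-2.150000:
  k1 = f(0.000000, -2.150000) = -3.222500
  k2 = f(0.255000, -2.971737) = -7.431224
  w ← -2.150000 + 0.51·(-7.431224) = -5.939924
w(0.51) ≈ -5.9399

-5.9399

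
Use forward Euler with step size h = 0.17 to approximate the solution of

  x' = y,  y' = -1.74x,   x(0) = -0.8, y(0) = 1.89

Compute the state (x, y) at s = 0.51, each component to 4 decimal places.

0.2684, 2.3029

Euler on (x,y): x_{n+1} = x_n + h·x', y_{n+1} = y_n + h·y'.
0.000000: (-0.800000, 1.890000); f=(1.890000, 1.392000) → (-0.478700, 2.126640)
0.170000: (-0.478700, 2.126640); f=(2.126640, 0.832938) → (-0.117171, 2.268239)
0.340000: (-0.117171, 2.268239); f=(2.268239, 0.203878) → (0.268430, 2.302899)
(x(0.51), y(0.51)) ≈ (0.2684, 2.3029)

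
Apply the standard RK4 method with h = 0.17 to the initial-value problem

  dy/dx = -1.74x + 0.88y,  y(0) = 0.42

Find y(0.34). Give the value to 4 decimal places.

RK4: k1 = f(x_n, y_n); k2 = f(x_n + h/2, y_n + (h/2)·k1); k3 = f(x_n + h/2, y_n + (h/2)·k2); k4 = f(x_n + h, y_n + h·k3); y_{n+1} = y_n + (h/6)·(k1 + 2k2 + 2k3 + k4).
x=0.000000, y=0.420000:
  k1 = f(0.000000, 0.420000) = 0.369600
  k2 = f(0.085000, 0.451416) = 0.249346
  k3 = f(0.085000, 0.441194) = 0.240351
  k4 = f(0.170000, 0.460860) = 0.109757
  y ← 0.420000 + (0.17/6)·(k1 + 2k2 + 2k3 + k4) = 0.461331
x=0.170000, y=0.461331:
  k1 = f(0.170000, 0.461331) = 0.110172
  k2 = f(0.255000, 0.470696) = -0.029488
  k3 = f(0.255000, 0.458825) = -0.039934
  k4 = f(0.340000, 0.454542) = -0.191603
  y ← 0.461331 + (0.17/6)·(k1 + 2k2 + 2k3 + k4) = 0.455090
y(0.34) ≈ 0.4551

0.4551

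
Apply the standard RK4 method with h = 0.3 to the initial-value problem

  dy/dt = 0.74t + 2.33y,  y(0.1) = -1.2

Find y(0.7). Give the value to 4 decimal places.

RK4: k1 = f(t_n, y_n); k2 = f(t_n + h/2, y_n + (h/2)·k1); k3 = f(t_n + h/2, y_n + (h/2)·k2); k4 = f(t_n + h, y_n + h·k3); y_{n+1} = y_n + (h/6)·(k1 + 2k2 + 2k3 + k4).
t=0.100000, y=-1.200000:
  k1 = f(0.100000, -1.200000) = -2.722000
  k2 = f(0.250000, -1.608300) = -3.562339
  k3 = f(0.250000, -1.734351) = -3.856037
  k4 = f(0.400000, -2.356811) = -5.195370
  y ← -1.200000 + (0.3/6)·(k1 + 2k2 + 2k3 + k4) = -2.337706
t=0.400000, y=-2.337706:
  k1 = f(0.400000, -2.337706) = -5.150855
  k2 = f(0.550000, -3.110334) = -6.840079
  k3 = f(0.550000, -3.363718) = -7.430463
  k4 = f(0.700000, -4.566845) = -10.122749
  y ← -2.337706 + (0.3/6)·(k1 + 2k2 + 2k3 + k4) = -4.528441
y(0.7) ≈ -4.5284

-4.5284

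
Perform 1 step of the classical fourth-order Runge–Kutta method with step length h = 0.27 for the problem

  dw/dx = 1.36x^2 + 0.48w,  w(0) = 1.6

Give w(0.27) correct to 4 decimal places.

1.8306

RK4: k1 = f(x_n, w_n); k2 = f(x_n + h/2, w_n + (h/2)·k1); k3 = f(x_n + h/2, w_n + (h/2)·k2); k4 = f(x_n + h, w_n + h·k3); w_{n+1} = w_n + (h/6)·(k1 + 2k2 + 2k3 + k4).
x=0.000000, w=1.600000:
  k1 = f(0.000000, 1.600000) = 0.768000
  k2 = f(0.135000, 1.703680) = 0.842552
  k3 = f(0.135000, 1.713745) = 0.847383
  k4 = f(0.270000, 1.828794) = 0.976965
  w ← 1.600000 + (0.27/6)·(k1 + 2k2 + 2k3 + k4) = 1.830618
w(0.27) ≈ 1.8306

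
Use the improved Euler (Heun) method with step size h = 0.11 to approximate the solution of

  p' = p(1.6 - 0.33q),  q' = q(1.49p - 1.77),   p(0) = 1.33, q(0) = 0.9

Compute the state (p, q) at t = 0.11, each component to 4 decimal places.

1.5337, 0.9356

Heun on (p,q): k1 = f(t_n, state_n); k2 = f(t_n + h, state_n + h·k1); state_{n+1} = state_n + (h/2)·(k1 + k2).
0.000000: (1.330000, 0.900000)
  k1 = (1.732990, 0.190530)
  predictor → (1.520629, 0.920958)
  k2 = (1.970862, 0.456553)
  → (1.533712, 0.935590)
(p(0.11), q(0.11)) ≈ (1.5337, 0.9356)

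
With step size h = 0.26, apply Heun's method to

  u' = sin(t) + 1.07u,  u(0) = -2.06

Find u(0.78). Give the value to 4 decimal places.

Heun: k1 = f(t_n, u_n); k2 = f(t_n + h, u_n + h·k1); u_{n+1} = u_n + (h/2)·(k1 + k2).
t=0.000000, u=-2.060000:
  k1 = f(0.000000, -2.060000) = -2.204200
  k2 = f(0.260000, -2.633092) = -2.560328
  u ← -2.060000 + (0.26/2)·(-2.204200 + (-2.560328)) = -2.679389
t=0.260000, u=-2.679389:
  k1 = f(0.260000, -2.679389) = -2.609865
  k2 = f(0.520000, -3.357954) = -3.096130
  u ← -2.679389 + (0.26/2)·(-2.609865 + (-3.096130)) = -3.421168
t=0.520000, u=-3.421168:
  k1 = f(0.520000, -3.421168) = -3.163770
  k2 = f(0.780000, -4.243748) = -3.837531
  u ← -3.421168 + (0.26/2)·(-3.163770 + (-3.837531)) = -4.331337
u(0.78) ≈ -4.3313

-4.3313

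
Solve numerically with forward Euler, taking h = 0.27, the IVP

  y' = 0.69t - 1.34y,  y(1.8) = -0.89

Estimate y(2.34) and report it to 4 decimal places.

0.2372

Euler: y_{n+1} = y_n + h·f(t_n, y_n).
t=1.800000, y=-0.890000: f=2.434600 → y ← -0.890000 + 0.27·2.434600 = -0.232658
t=2.070000, y=-0.232658: f=1.740062 → y ← -0.232658 + 0.27·1.740062 = 0.237159
y(2.34) ≈ 0.2372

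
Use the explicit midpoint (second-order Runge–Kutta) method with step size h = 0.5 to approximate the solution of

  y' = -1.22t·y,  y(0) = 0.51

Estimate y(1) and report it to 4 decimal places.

0.2646

Midpoint: k1 = f(t_n, y_n); k2 = f(t_n + h/2, y_n + (h/2)·k1); y_{n+1} = y_n + h·k2.
t=0.000000, y=0.510000:
  k1 = f(0.000000, 0.510000) = 0.000000
  k2 = f(0.250000, 0.510000) = -0.155550
  y ← 0.510000 + 0.5·(-0.155550) = 0.432225
t=0.500000, y=0.432225:
  k1 = f(0.500000, 0.432225) = -0.263657
  k2 = f(0.750000, 0.366311) = -0.335174
  y ← 0.432225 + 0.5·(-0.335174) = 0.264638
y(1) ≈ 0.2646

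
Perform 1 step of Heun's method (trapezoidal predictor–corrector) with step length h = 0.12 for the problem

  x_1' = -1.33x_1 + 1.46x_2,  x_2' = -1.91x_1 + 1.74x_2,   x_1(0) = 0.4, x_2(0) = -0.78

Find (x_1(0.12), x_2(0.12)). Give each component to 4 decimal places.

0.1932, -1.0381

Heun on (x_1,x_2): k1 = f(s_n, state_n); k2 = f(s_n + h, state_n + h·k1); state_{n+1} = state_n + (h/2)·(k1 + k2).
0.000000: (0.400000, -0.780000)
  k1 = (-1.670800, -2.121200)
  predictor → (0.199504, -1.034544)
  k2 = (-1.775775, -2.181159)
  → (0.193206, -1.038142)
(x_1(0.12), x_2(0.12)) ≈ (0.1932, -1.0381)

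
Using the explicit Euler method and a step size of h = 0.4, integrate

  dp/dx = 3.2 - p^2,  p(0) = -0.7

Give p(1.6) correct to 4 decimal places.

Euler: p_{n+1} = p_n + h·f(x_n, p_n).
x=0.000000, p=-0.700000: f=2.710000 → p ← -0.700000 + 0.4·2.710000 = 0.384000
x=0.400000, p=0.384000: f=3.052544 → p ← 0.384000 + 0.4·3.052544 = 1.605018
x=0.800000, p=1.605018: f=0.623919 → p ← 1.605018 + 0.4·0.623919 = 1.854585
x=1.200000, p=1.854585: f=-0.239486 → p ← 1.854585 + 0.4·(-0.239486) = 1.758791
p(1.6) ≈ 1.7588

1.7588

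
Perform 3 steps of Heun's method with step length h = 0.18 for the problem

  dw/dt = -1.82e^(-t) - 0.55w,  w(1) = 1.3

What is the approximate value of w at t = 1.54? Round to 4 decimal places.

Heun: k1 = f(t_n, w_n); k2 = f(t_n + h, w_n + h·k1); w_{n+1} = w_n + (h/2)·(k1 + k2).
t=1.000000, w=1.300000:
  k1 = f(1.000000, 1.300000) = -1.384541
  k2 = f(1.180000, 1.050783) = -1.137178
  w ← 1.300000 + (0.18/2)·(-1.384541 + (-1.137178)) = 1.073045
t=1.180000, w=1.073045:
  k1 = f(1.180000, 1.073045) = -1.149422
  k2 = f(1.360000, 0.866149) = -0.943505
  w ← 1.073045 + (0.18/2)·(-1.149422 + (-0.943505)) = 0.884682
t=1.360000, w=0.884682:
  k1 = f(1.360000, 0.884682) = -0.953698
  k2 = f(1.540000, 0.713016) = -0.782333
  w ← 0.884682 + (0.18/2)·(-0.953698 + (-0.782333)) = 0.728439
w(1.54) ≈ 0.7284

0.7284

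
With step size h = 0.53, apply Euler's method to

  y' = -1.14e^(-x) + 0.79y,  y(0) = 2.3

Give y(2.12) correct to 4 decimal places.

Euler: y_{n+1} = y_n + h·f(x_n, y_n).
x=0.000000, y=2.300000: f=0.677000 → y ← 2.300000 + 0.53·0.677000 = 2.658810
x=0.530000, y=2.658810: f=1.429450 → y ← 2.658810 + 0.53·1.429450 = 3.416419
x=1.060000, y=3.416419: f=2.304011 → y ← 3.416419 + 0.53·2.304011 = 4.637545
x=1.590000, y=4.637545: f=3.431185 → y ← 4.637545 + 0.53·3.431185 = 6.456073
y(2.12) ≈ 6.4561

6.4561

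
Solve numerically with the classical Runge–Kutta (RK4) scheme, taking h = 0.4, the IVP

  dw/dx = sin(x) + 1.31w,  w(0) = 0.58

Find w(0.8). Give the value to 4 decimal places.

RK4: k1 = f(x_n, w_n); k2 = f(x_n + h/2, w_n + (h/2)·k1); k3 = f(x_n + h/2, w_n + (h/2)·k2); k4 = f(x_n + h, w_n + h·k3); w_{n+1} = w_n + (h/6)·(k1 + 2k2 + 2k3 + k4).
x=0.000000, w=0.580000:
  k1 = f(0.000000, 0.580000) = 0.759800
  k2 = f(0.200000, 0.731960) = 1.157537
  k3 = f(0.200000, 0.811507) = 1.261744
  k4 = f(0.400000, 1.084698) = 1.810372
  w ← 0.580000 + (0.4/6)·(k1 + 2k2 + 2k3 + k4) = 1.073916
x=0.400000, w=1.073916:
  k1 = f(0.400000, 1.073916) = 1.796248
  k2 = f(0.600000, 1.433165) = 2.442089
  k3 = f(0.600000, 1.562333) = 2.611299
  k4 = f(0.800000, 2.118435) = 3.492506
  w ← 1.073916 + (0.4/6)·(k1 + 2k2 + 2k3 + k4) = 2.100284
w(0.8) ≈ 2.1003

2.1003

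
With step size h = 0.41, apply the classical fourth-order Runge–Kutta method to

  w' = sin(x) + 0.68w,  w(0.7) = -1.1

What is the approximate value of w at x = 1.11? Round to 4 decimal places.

-1.0872

RK4: k1 = f(x_n, w_n); k2 = f(x_n + h/2, w_n + (h/2)·k1); k3 = f(x_n + h/2, w_n + (h/2)·k2); k4 = f(x_n + h, w_n + h·k3); w_{n+1} = w_n + (h/6)·(k1 + 2k2 + 2k3 + k4).
x=0.700000, w=-1.100000:
  k1 = f(0.700000, -1.100000) = -0.103782
  k2 = f(0.905000, -1.121275) = 0.023958
  k3 = f(0.905000, -1.095089) = 0.041765
  k4 = f(1.110000, -1.082876) = 0.159343
  w ← -1.100000 + (0.41/6)·(k1 + 2k2 + 2k3 + k4) = -1.087221
w(1.11) ≈ -1.0872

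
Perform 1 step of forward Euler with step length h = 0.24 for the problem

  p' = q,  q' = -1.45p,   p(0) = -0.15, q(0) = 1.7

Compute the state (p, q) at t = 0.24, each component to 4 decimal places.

Euler on (p,q): p_{n+1} = p_n + h·p', q_{n+1} = q_n + h·q'.
0.000000: (-0.150000, 1.700000); f=(1.700000, 0.217500) → (0.258000, 1.752200)
(p(0.24), q(0.24)) ≈ (0.2580, 1.7522)

0.2580, 1.7522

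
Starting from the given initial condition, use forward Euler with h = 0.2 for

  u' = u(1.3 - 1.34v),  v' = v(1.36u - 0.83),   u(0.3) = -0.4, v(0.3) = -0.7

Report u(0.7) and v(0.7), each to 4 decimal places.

-0.8084, -0.3434

Euler on (u,v): u_{n+1} = u_n + h·u', v_{n+1} = v_n + h·v'.
0.300000: (-0.400000, -0.700000); f=(-0.895200, 0.961800) → (-0.579040, -0.507640)
0.500000: (-0.579040, -0.507640); f=(-1.146637, 0.821105) → (-0.808367, -0.343419)
(u(0.7), v(0.7)) ≈ (-0.8084, -0.3434)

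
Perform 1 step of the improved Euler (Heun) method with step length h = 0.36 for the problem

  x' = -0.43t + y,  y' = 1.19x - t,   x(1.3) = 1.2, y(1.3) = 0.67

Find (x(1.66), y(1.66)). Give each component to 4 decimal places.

Heun on (x,y): k1 = f(t_n, state_n); k2 = f(t_n + h, state_n + h·k1); state_{n+1} = state_n + (h/2)·(k1 + k2).
1.300000: (1.200000, 0.670000)
  k1 = (0.111000, 0.128000)
  predictor → (1.239960, 0.716080)
  k2 = (0.002280, -0.184448)
  → (1.220390, 0.659839)
(x(1.66), y(1.66)) ≈ (1.2204, 0.6598)

1.2204, 0.6598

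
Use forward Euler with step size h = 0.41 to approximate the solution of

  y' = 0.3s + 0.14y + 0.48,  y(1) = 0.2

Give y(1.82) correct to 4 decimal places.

Euler: y_{n+1} = y_n + h·f(s_n, y_n).
s=1.000000, y=0.200000: f=0.808000 → y ← 0.200000 + 0.41·0.808000 = 0.531280
s=1.410000, y=0.531280: f=0.977379 → y ← 0.531280 + 0.41·0.977379 = 0.932005
y(1.82) ≈ 0.9320

0.9320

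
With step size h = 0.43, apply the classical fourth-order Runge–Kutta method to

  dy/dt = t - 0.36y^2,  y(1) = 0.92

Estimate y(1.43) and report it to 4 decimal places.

RK4: k1 = f(t_n, y_n); k2 = f(t_n + h/2, y_n + (h/2)·k1); k3 = f(t_n + h/2, y_n + (h/2)·k2); k4 = f(t_n + h, y_n + h·k3); y_{n+1} = y_n + (h/6)·(k1 + 2k2 + 2k3 + k4).
t=1.000000, y=0.920000:
  k1 = f(1.000000, 0.920000) = 0.695296
  k2 = f(1.215000, 1.069489) = 0.803230
  k3 = f(1.215000, 1.092694) = 0.785167
  k4 = f(1.430000, 1.257622) = 0.860620
  y ← 0.920000 + (0.43/6)·(k1 + 2k2 + 2k3 + k4) = 1.259177
y(1.43) ≈ 1.2592

1.2592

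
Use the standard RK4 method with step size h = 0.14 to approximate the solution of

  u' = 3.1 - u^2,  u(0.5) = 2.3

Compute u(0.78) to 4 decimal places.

1.9445

RK4: k1 = f(x_n, u_n); k2 = f(x_n + h/2, u_n + (h/2)·k1); k3 = f(x_n + h/2, u_n + (h/2)·k2); k4 = f(x_n + h, u_n + h·k3); u_{n+1} = u_n + (h/6)·(k1 + 2k2 + 2k3 + k4).
x=0.500000, u=2.300000:
  k1 = f(0.500000, 2.300000) = -2.190000
  k2 = f(0.570000, 2.146700) = -1.508321
  k3 = f(0.570000, 2.194418) = -1.715468
  k4 = f(0.640000, 2.059834) = -1.142918
  u ← 2.300000 + (0.14/6)·(k1 + 2k2 + 2k3 + k4) = 2.071788
x=0.640000, u=2.071788:
  k1 = f(0.640000, 2.071788) = -1.192307
  k2 = f(0.710000, 1.988327) = -0.853444
  k3 = f(0.710000, 2.012047) = -0.948335
  k4 = f(0.780000, 1.939022) = -0.659805
  u ← 2.071788 + (0.14/6)·(k1 + 2k2 + 2k3 + k4) = 1.944489
u(0.78) ≈ 1.9445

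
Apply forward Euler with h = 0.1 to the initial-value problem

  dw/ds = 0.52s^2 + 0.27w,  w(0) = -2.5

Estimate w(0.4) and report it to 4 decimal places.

-2.7738

Euler: w_{n+1} = w_n + h·f(s_n, w_n).
s=0.000000, w=-2.500000: f=-0.675000 → w ← -2.500000 + 0.1·(-0.675000) = -2.567500
s=0.100000, w=-2.567500: f=-0.688025 → w ← -2.567500 + 0.1·(-0.688025) = -2.636302
s=0.200000, w=-2.636302: f=-0.691002 → w ← -2.636302 + 0.1·(-0.691002) = -2.705403
s=0.300000, w=-2.705403: f=-0.683659 → w ← -2.705403 + 0.1·(-0.683659) = -2.773769
w(0.4) ≈ -2.7738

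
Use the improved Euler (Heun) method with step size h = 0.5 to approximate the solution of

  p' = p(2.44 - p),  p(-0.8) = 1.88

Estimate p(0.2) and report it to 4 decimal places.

2.2991

Heun: k1 = f(t_n, p_n); k2 = f(t_n + h, p_n + h·k1); p_{n+1} = p_n + (h/2)·(k1 + k2).
t=-0.800000, p=1.880000:
  k1 = f(-0.800000, 1.880000) = 1.052800
  k2 = f(-0.300000, 2.406400) = 0.080855
  p ← 1.880000 + (0.5/2)·(1.052800 + 0.080855) = 2.163414
t=-0.300000, p=2.163414:
  k1 = f(-0.300000, 2.163414) = 0.598370
  k2 = f(0.200000, 2.462599) = -0.055652
  p ← 2.163414 + (0.5/2)·(0.598370 + (-0.055652)) = 2.299093
p(0.2) ≈ 2.2991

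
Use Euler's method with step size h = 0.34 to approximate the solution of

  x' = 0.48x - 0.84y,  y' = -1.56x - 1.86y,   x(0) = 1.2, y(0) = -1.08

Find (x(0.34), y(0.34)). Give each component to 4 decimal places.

Euler on (x,y): x_{n+1} = x_n + h·x', y_{n+1} = y_n + h·y'.
0.000000: (1.200000, -1.080000); f=(1.483200, 0.136800) → (1.704288, -1.033488)
(x(0.34), y(0.34)) ≈ (1.7043, -1.0335)

1.7043, -1.0335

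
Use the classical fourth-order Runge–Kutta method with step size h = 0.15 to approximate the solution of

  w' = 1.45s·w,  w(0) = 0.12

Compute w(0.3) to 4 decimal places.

RK4: k1 = f(s_n, w_n); k2 = f(s_n + h/2, w_n + (h/2)·k1); k3 = f(s_n + h/2, w_n + (h/2)·k2); k4 = f(s_n + h, w_n + h·k3); w_{n+1} = w_n + (h/6)·(k1 + 2k2 + 2k3 + k4).
s=0.000000, w=0.120000:
  k1 = f(0.000000, 0.120000) = 0.000000
  k2 = f(0.075000, 0.120000) = 0.013050
  k3 = f(0.075000, 0.120979) = 0.013156
  k4 = f(0.150000, 0.121973) = 0.026529
  w ← 0.120000 + (0.15/6)·(k1 + 2k2 + 2k3 + k4) = 0.121974
s=0.150000, w=0.121974:
  k1 = f(0.150000, 0.121974) = 0.026529
  k2 = f(0.225000, 0.123963) = 0.040443
  k3 = f(0.225000, 0.125007) = 0.040783
  k4 = f(0.300000, 0.128091) = 0.055720
  w ← 0.121974 + (0.15/6)·(k1 + 2k2 + 2k3 + k4) = 0.128091
w(0.3) ≈ 0.1281

0.1281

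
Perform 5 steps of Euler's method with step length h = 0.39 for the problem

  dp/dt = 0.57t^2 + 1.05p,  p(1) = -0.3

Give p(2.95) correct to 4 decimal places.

4.7428

Euler: p_{n+1} = p_n + h·f(t_n, p_n).
t=1.000000, p=-0.300000: f=0.255000 → p ← -0.300000 + 0.39·0.255000 = -0.200550
t=1.390000, p=-0.200550: f=0.890719 → p ← -0.200550 + 0.39·0.890719 = 0.146831
t=1.780000, p=0.146831: f=1.960160 → p ← 0.146831 + 0.39·1.960160 = 0.911293
t=2.170000, p=0.911293: f=3.640931 → p ← 0.911293 + 0.39·3.640931 = 2.331256
t=2.560000, p=2.331256: f=6.183371 → p ← 2.331256 + 0.39·6.183371 = 4.742771
p(2.95) ≈ 4.7428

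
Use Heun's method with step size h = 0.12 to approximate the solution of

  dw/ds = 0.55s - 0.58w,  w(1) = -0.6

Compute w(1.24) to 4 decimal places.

Heun: k1 = f(s_n, w_n); k2 = f(s_n + h, w_n + h·k1); w_{n+1} = w_n + (h/2)·(k1 + k2).
s=1.000000, w=-0.600000:
  k1 = f(1.000000, -0.600000) = 0.898000
  k2 = f(1.120000, -0.492240) = 0.901499
  w ← -0.600000 + (0.12/2)·(0.898000 + 0.901499) = -0.492030
s=1.120000, w=-0.492030:
  k1 = f(1.120000, -0.492030) = 0.901377
  k2 = f(1.240000, -0.383865) = 0.904642
  w ← -0.492030 + (0.12/2)·(0.901377 + 0.904642) = -0.383669
w(1.24) ≈ -0.3837

-0.3837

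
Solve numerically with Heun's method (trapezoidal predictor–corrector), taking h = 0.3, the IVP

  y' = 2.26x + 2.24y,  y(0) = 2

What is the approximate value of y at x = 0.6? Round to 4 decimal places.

Heun: k1 = f(x_n, y_n); k2 = f(x_n + h, y_n + h·k1); y_{n+1} = y_n + (h/2)·(k1 + k2).
x=0.000000, y=2.000000:
  k1 = f(0.000000, 2.000000) = 4.480000
  k2 = f(0.300000, 3.344000) = 8.168560
  y ← 2.000000 + (0.3/2)·(4.480000 + 8.168560) = 3.897284
x=0.300000, y=3.897284:
  k1 = f(0.300000, 3.897284) = 9.407916
  k2 = f(0.600000, 6.719659) = 16.408036
  y ← 3.897284 + (0.3/2)·(9.407916 + 16.408036) = 7.769677
y(0.6) ≈ 7.7697

7.7697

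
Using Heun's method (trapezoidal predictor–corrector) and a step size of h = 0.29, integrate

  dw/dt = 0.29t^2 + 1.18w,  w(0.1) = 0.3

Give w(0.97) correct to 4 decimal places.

Heun: k1 = f(t_n, w_n); k2 = f(t_n + h, w_n + h·k1); w_{n+1} = w_n + (h/2)·(k1 + k2).
t=0.100000, w=0.300000:
  k1 = f(0.100000, 0.300000) = 0.356900
  k2 = f(0.390000, 0.403501) = 0.520240
  w ← 0.300000 + (0.29/2)·(0.356900 + 0.520240) = 0.427185
t=0.390000, w=0.427185:
  k1 = f(0.390000, 0.427185) = 0.548188
  k2 = f(0.680000, 0.586160) = 0.825765
  w ← 0.427185 + (0.29/2)·(0.548188 + 0.825765) = 0.626408
t=0.680000, w=0.626408:
  k1 = f(0.680000, 0.626408) = 0.873258
  k2 = f(0.970000, 0.879653) = 1.310852
  w ← 0.626408 + (0.29/2)·(0.873258 + 1.310852) = 0.943104
w(0.97) ≈ 0.9431

0.9431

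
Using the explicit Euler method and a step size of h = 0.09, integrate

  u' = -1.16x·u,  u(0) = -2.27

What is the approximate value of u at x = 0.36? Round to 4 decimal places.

-2.1442

Euler: u_{n+1} = u_n + h·f(x_n, u_n).
x=0.000000, u=-2.270000: f=0.000000 → u ← -2.270000 + 0.09·0.000000 = -2.270000
x=0.090000, u=-2.270000: f=0.236988 → u ← -2.270000 + 0.09·0.236988 = -2.248671
x=0.180000, u=-2.248671: f=0.469523 → u ← -2.248671 + 0.09·0.469523 = -2.206414
x=0.270000, u=-2.206414: f=0.691049 → u ← -2.206414 + 0.09·0.691049 = -2.144220
u(0.36) ≈ -2.1442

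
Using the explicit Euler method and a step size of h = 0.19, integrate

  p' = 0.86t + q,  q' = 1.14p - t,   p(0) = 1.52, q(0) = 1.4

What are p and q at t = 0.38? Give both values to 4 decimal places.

2.1456, 2.0800

Euler on (p,q): p_{n+1} = p_n + h·p', q_{n+1} = q_n + h·q'.
0.000000: (1.520000, 1.400000); f=(1.400000, 1.732800) → (1.786000, 1.729232)
0.190000: (1.786000, 1.729232); f=(1.892632, 1.846040) → (2.145600, 2.079980)
(p(0.38), q(0.38)) ≈ (2.1456, 2.0800)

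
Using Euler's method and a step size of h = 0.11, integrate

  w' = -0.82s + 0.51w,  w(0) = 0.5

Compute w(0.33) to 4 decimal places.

0.5586

Euler: w_{n+1} = w_n + h·f(s_n, w_n).
s=0.000000, w=0.500000: f=0.255000 → w ← 0.500000 + 0.11·0.255000 = 0.528050
s=0.110000, w=0.528050: f=0.179106 → w ← 0.528050 + 0.11·0.179106 = 0.547752
s=0.220000, w=0.547752: f=0.098953 → w ← 0.547752 + 0.11·0.098953 = 0.558636
w(0.33) ≈ 0.5586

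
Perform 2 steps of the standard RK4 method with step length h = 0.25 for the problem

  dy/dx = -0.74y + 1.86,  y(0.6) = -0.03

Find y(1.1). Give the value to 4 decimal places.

0.7566

RK4: k1 = f(x_n, y_n); k2 = f(x_n + h/2, y_n + (h/2)·k1); k3 = f(x_n + h/2, y_n + (h/2)·k2); k4 = f(x_n + h, y_n + h·k3); y_{n+1} = y_n + (h/6)·(k1 + 2k2 + 2k3 + k4).
x=0.600000, y=-0.030000:
  k1 = f(0.600000, -0.030000) = 1.882200
  k2 = f(0.725000, 0.205275) = 1.708097
  k3 = f(0.725000, 0.183512) = 1.724201
  k4 = f(0.850000, 0.401050) = 1.563223
  y ← -0.030000 + (0.25/6)·(k1 + 2k2 + 2k3 + k4) = 0.399584
x=0.850000, y=0.399584:
  k1 = f(0.850000, 0.399584) = 1.564308
  k2 = f(0.975000, 0.595123) = 1.419609
  k3 = f(0.975000, 0.577035) = 1.432994
  k4 = f(1.100000, 0.757833) = 1.299204
  y ← 0.399584 + (0.25/6)·(k1 + 2k2 + 2k3 + k4) = 0.756614
y(1.1) ≈ 0.7566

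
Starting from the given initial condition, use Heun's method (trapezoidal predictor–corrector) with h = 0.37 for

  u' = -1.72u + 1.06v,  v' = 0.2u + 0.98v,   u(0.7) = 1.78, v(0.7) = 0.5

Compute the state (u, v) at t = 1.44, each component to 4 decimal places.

0.9810, 1.2818

Heun on (u,v): k1 = f(t_n, state_n); k2 = f(t_n + h, state_n + h·k1); state_{n+1} = state_n + (h/2)·(k1 + k2).
0.700000: (1.780000, 0.500000)
  k1 = (-2.531600, 0.846000)
  predictor → (0.843308, 0.813020)
  k2 = (-0.588689, 0.965421)
  → (1.202747, 0.835113)
1.070000: (1.202747, 0.835113)
  k1 = (-1.183504, 1.058960)
  predictor → (0.764850, 1.226928)
  k2 = (-0.014998, 1.355360)
  → (0.981024, 1.281762)
(u(1.44), v(1.44)) ≈ (0.9810, 1.2818)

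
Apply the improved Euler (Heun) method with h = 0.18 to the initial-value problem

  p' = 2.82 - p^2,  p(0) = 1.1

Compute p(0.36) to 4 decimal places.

Heun: k1 = f(t_n, p_n); k2 = f(t_n + h, p_n + h·k1); p_{n+1} = p_n + (h/2)·(k1 + k2).
t=0.000000, p=1.100000:
  k1 = f(0.000000, 1.100000) = 1.610000
  k2 = f(0.180000, 1.389800) = 0.888456
  p ← 1.100000 + (0.18/2)·(1.610000 + 0.888456) = 1.324861
t=0.180000, p=1.324861:
  k1 = f(0.180000, 1.324861) = 1.064743
  k2 = f(0.360000, 1.516515) = 0.520183
  p ← 1.324861 + (0.18/2)·(1.064743 + 0.520183) = 1.467504
p(0.36) ≈ 1.4675

1.4675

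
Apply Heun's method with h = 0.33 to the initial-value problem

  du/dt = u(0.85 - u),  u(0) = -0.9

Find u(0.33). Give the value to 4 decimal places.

-1.6916

Heun: k1 = f(t_n, u_n); k2 = f(t_n + h, u_n + h·k1); u_{n+1} = u_n + (h/2)·(k1 + k2).
t=0.000000, u=-0.900000:
  k1 = f(0.000000, -0.900000) = -1.575000
  k2 = f(0.330000, -1.419750) = -3.222478
  u ← -0.900000 + (0.33/2)·(-1.575000 + (-3.222478)) = -1.691584
u(0.33) ≈ -1.6916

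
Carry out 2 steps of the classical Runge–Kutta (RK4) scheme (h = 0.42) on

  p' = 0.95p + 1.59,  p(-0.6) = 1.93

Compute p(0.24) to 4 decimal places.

6.3295

RK4: k1 = f(t_n, p_n); k2 = f(t_n + h/2, p_n + (h/2)·k1); k3 = f(t_n + h/2, p_n + (h/2)·k2); k4 = f(t_n + h, p_n + h·k3); p_{n+1} = p_n + (h/6)·(k1 + 2k2 + 2k3 + k4).
t=-0.600000, p=1.930000:
  k1 = f(-0.600000, 1.930000) = 3.423500
  k2 = f(-0.390000, 2.648935) = 4.106488
  k3 = f(-0.390000, 2.792363) = 4.242744
  k4 = f(-0.180000, 3.711953) = 5.116355
  p ← 1.930000 + (0.42/6)·(k1 + 2k2 + 2k3 + k4) = 3.696682
t=-0.180000, p=3.696682:
  k1 = f(-0.180000, 3.696682) = 5.101848
  k2 = f(0.030000, 4.768071) = 6.119667
  k3 = f(0.030000, 4.981813) = 6.322722
  k4 = f(0.240000, 6.352226) = 7.624614
  p ← 3.696682 + (0.42/6)·(k1 + 2k2 + 2k3 + k4) = 6.329469
p(0.24) ≈ 6.3295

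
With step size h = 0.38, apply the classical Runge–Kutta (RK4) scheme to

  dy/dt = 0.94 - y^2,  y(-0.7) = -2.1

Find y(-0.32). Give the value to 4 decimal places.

RK4: k1 = f(t_n, y_n); k2 = f(t_n + h/2, y_n + (h/2)·k1); k3 = f(t_n + h/2, y_n + (h/2)·k2); k4 = f(t_n + h, y_n + h·k3); y_{n+1} = y_n + (h/6)·(k1 + 2k2 + 2k3 + k4).
t=-0.700000, y=-2.100000:
  k1 = f(-0.700000, -2.100000) = -3.470000
  k2 = f(-0.510000, -2.759300) = -6.673736
  k3 = f(-0.510000, -3.368010) = -10.403491
  k4 = f(-0.320000, -6.053327) = -35.702762
  y ← -2.100000 + (0.38/6)·(k1 + 2k2 + 2k3 + k4) = -6.744057
y(-0.32) ≈ -6.7441

-6.7441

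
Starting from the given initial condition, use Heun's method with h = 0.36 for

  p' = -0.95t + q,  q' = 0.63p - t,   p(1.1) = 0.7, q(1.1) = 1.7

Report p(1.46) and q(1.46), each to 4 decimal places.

0.8315, 1.4247

Heun on (p,q): k1 = f(t_n, state_n); k2 = f(t_n + h, state_n + h·k1); state_{n+1} = state_n + (h/2)·(k1 + k2).
1.100000: (0.700000, 1.700000)
  k1 = (0.655000, -0.659000)
  predictor → (0.935800, 1.462760)
  k2 = (0.075760, -0.870446)
  → (0.831537, 1.424700)
(p(1.46), q(1.46)) ≈ (0.8315, 1.4247)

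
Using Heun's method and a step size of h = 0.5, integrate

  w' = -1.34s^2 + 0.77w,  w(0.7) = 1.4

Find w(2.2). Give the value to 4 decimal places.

-2.5118

Heun: k1 = f(s_n, w_n); k2 = f(s_n + h, w_n + h·k1); w_{n+1} = w_n + (h/2)·(k1 + k2).
s=0.700000, w=1.400000:
  k1 = f(0.700000, 1.400000) = 0.421400
  k2 = f(1.200000, 1.610700) = -0.689361
  w ← 1.400000 + (0.5/2)·(0.421400 + (-0.689361)) = 1.333010
s=1.200000, w=1.333010:
  k1 = f(1.200000, 1.333010) = -0.903182
  k2 = f(1.700000, 0.881419) = -3.193908
  w ← 1.333010 + (0.5/2)·(-0.903182 + (-3.193908)) = 0.308737
s=1.700000, w=0.308737:
  k1 = f(1.700000, 0.308737) = -3.634872
  k2 = f(2.200000, -1.508699) = -7.647298
  w ← 0.308737 + (0.5/2)·(-3.634872 + (-7.647298)) = -2.511805
w(2.2) ≈ -2.5118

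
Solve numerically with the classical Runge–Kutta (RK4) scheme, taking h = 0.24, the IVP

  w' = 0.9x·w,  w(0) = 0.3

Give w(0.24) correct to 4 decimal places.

RK4: k1 = f(x_n, w_n); k2 = f(x_n + h/2, w_n + (h/2)·k1); k3 = f(x_n + h/2, w_n + (h/2)·k2); k4 = f(x_n + h, w_n + h·k3); w_{n+1} = w_n + (h/6)·(k1 + 2k2 + 2k3 + k4).
x=0.000000, w=0.300000:
  k1 = f(0.000000, 0.300000) = 0.000000
  k2 = f(0.120000, 0.300000) = 0.032400
  k3 = f(0.120000, 0.303888) = 0.032820
  k4 = f(0.240000, 0.307877) = 0.066501
  w ← 0.300000 + (0.24/6)·(k1 + 2k2 + 2k3 + k4) = 0.307878
w(0.24) ≈ 0.3079

0.3079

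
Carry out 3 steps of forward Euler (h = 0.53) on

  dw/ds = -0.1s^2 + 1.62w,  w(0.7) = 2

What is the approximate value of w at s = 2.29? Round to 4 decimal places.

Euler: w_{n+1} = w_n + h·f(s_n, w_n).
s=0.700000, w=2.000000: f=3.191000 → w ← 2.000000 + 0.53·3.191000 = 3.691230
s=1.230000, w=3.691230: f=5.828503 → w ← 3.691230 + 0.53·5.828503 = 6.780336
s=1.760000, w=6.780336: f=10.674385 → w ← 6.780336 + 0.53·10.674385 = 12.437760
w(2.29) ≈ 12.4378

12.4378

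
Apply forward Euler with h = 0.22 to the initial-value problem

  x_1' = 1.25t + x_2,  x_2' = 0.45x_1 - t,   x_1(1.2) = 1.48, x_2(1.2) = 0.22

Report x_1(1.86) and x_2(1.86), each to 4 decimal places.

2.7168, -0.1618

Euler on (x_1,x_2): x_1_{n+1} = x_1_n + h·x_1', x_2_{n+1} = x_2_n + h·x_2'.
1.200000: (1.480000, 0.220000); f=(1.720000, -0.534000) → (1.858400, 0.102520)
1.420000: (1.858400, 0.102520); f=(1.877520, -0.583720) → (2.271454, -0.025898)
1.640000: (2.271454, -0.025898); f=(2.024102, -0.617846) → (2.716757, -0.161824)
(x_1(1.86), x_2(1.86)) ≈ (2.7168, -0.1618)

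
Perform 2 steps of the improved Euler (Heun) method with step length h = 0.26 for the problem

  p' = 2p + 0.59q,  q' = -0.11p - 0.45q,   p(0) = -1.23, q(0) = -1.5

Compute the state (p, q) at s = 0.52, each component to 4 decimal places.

Heun on (p,q): k1 = f(s_n, state_n); k2 = f(s_n + h, state_n + h·k1); state_{n+1} = state_n + (h/2)·(k1 + k2).
0.000000: (-1.230000, -1.500000)
  k1 = (-3.345000, 0.810300)
  predictor → (-2.099700, -1.289322)
  k2 = (-4.960100, 0.811162)
  → (-2.309663, -1.289210)
0.260000: (-2.309663, -1.289210)
  k1 = (-5.379960, 0.834207)
  predictor → (-3.708453, -1.072316)
  k2 = (-8.049572, 0.890472)
  → (-4.055502, -1.065002)
(p(0.52), q(0.52)) ≈ (-4.0555, -1.0650)

-4.0555, -1.0650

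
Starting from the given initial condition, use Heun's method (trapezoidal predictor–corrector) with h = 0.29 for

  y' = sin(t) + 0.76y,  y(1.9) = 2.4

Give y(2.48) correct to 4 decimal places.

Heun: k1 = f(t_n, y_n); k2 = f(t_n + h, y_n + h·k1); y_{n+1} = y_n + (h/2)·(k1 + k2).
t=1.900000, y=2.400000:
  k1 = f(1.900000, 2.400000) = 2.770300
  k2 = f(2.190000, 3.203387) = 3.248915
  y ← 2.400000 + (0.29/2)·(2.770300 + 3.248915) = 3.272786
t=2.190000, y=3.272786:
  k1 = f(2.190000, 3.272786) = 3.301658
  k2 = f(2.480000, 4.230267) = 3.829377
  y ← 3.272786 + (0.29/2)·(3.301658 + 3.829377) = 4.306786
y(2.48) ≈ 4.3068

4.3068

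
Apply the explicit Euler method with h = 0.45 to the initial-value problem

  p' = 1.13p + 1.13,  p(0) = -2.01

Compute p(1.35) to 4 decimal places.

Euler: p_{n+1} = p_n + h·f(t_n, p_n).
t=0.000000, p=-2.010000: f=-1.141300 → p ← -2.010000 + 0.45·(-1.141300) = -2.523585
t=0.450000, p=-2.523585: f=-1.721651 → p ← -2.523585 + 0.45·(-1.721651) = -3.298328
t=0.900000, p=-3.298328: f=-2.597111 → p ← -3.298328 + 0.45·(-2.597111) = -4.467028
p(1.35) ≈ -4.4670

-4.4670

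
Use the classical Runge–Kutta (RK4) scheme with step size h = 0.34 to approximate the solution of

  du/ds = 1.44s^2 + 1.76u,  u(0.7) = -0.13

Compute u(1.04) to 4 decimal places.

0.2571

RK4: k1 = f(s_n, u_n); k2 = f(s_n + h/2, u_n + (h/2)·k1); k3 = f(s_n + h/2, u_n + (h/2)·k2); k4 = f(s_n + h, u_n + h·k3); u_{n+1} = u_n + (h/6)·(k1 + 2k2 + 2k3 + k4).
s=0.700000, u=-0.130000:
  k1 = f(0.700000, -0.130000) = 0.476800
  k2 = f(0.870000, -0.048944) = 1.003795
  k3 = f(0.870000, 0.040645) = 1.161471
  k4 = f(1.040000, 0.264900) = 2.023728
  u ← -0.130000 + (0.34/6)·(k1 + 2k2 + 2k3 + k4) = 0.257093
u(1.04) ≈ 0.2571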